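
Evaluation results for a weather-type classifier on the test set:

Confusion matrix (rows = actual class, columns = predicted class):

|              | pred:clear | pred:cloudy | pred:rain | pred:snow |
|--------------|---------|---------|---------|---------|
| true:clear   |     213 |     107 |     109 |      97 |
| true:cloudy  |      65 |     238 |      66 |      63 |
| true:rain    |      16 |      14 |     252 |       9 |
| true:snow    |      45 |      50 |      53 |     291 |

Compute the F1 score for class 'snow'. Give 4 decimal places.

Take TP from the diagonal, FP from the rest of the 'snow' prediction marginal, FN from the rest of the 'snow' actual marginal.
F1 score = 2·TP/(2·TP+FP+FN).
snow: TP=291, FP=97+63+9=169, FN=45+50+53=148 → 582/899 = 0.64739

0.6474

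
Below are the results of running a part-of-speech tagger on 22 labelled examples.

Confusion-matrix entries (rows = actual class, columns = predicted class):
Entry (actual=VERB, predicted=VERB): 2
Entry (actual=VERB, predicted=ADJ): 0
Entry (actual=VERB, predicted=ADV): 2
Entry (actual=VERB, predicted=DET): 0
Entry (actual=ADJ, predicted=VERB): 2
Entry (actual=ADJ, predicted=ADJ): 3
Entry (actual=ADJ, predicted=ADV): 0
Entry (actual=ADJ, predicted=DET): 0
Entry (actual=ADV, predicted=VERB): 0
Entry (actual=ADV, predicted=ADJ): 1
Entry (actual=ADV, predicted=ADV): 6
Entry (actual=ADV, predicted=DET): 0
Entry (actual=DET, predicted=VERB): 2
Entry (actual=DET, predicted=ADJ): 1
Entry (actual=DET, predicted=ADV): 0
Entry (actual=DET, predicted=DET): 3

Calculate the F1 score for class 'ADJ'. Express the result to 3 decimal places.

Treat 'ADJ' as positive and all other classes as negative.
F1 score = 2·TP/(2·TP+FP+FN).
ADJ: TP=3, FP=0+1+1=2, FN=2+0+0=2 → 6/10 = 0.6000

0.600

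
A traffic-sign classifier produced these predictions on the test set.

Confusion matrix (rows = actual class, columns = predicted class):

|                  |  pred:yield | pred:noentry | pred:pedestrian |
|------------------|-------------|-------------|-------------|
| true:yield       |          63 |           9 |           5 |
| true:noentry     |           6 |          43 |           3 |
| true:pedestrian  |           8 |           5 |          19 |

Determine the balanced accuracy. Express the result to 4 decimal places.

Balanced accuracy = mean of per-class recall.
  yield: recall = 63/77 = 0.81818
  noentry: recall = 43/52 = 0.82692
  pedestrian: recall = 19/32 = 0.59375
Mean = (0.81818 + 0.82692 + 0.59375) / 3 = 0.7463

0.7463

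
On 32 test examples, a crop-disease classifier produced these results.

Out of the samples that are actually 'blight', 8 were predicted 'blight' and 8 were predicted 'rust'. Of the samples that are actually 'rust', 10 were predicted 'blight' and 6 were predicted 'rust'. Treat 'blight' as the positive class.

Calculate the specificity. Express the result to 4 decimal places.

0.3750

Specificity = TN/(TN+FP) = 6/(6+10) = 0.3750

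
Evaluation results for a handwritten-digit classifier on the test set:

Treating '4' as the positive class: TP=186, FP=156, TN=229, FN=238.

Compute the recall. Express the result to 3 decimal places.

0.439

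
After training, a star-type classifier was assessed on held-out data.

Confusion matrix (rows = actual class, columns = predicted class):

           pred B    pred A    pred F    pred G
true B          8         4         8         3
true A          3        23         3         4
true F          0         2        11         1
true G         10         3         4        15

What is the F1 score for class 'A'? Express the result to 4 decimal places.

0.7077

One-vs-rest for 'A': TP = diagonal; FP = other classes predicted 'A'; FN = 'A' predicted as other.
F1 score = 2·TP/(2·TP+FP+FN).
A: TP=23, FP=4+2+3=9, FN=3+3+4=10 → 46/65 = 0.70769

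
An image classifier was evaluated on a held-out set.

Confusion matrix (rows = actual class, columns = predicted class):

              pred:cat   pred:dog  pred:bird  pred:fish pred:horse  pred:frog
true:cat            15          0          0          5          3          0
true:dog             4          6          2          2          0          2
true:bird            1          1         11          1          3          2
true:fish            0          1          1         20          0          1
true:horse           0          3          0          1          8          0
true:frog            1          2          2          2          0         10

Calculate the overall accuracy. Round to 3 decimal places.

Accuracy = trace / total = (15+6+11+20+8+10=70) / 110 = 70/110 = 0.636

0.636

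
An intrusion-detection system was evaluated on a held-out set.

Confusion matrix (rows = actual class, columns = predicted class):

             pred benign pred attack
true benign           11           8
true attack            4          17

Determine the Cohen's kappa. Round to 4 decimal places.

Observed agreement pₒ = trace/N = 28/40 = 0.70000
Expected agreement pₑ = Σ (rowᵢ·colᵢ)/N² = (19·15 + 21·25)/40² = 0.50625
κ = (pₒ − pₑ)/(1 − pₑ) = (0.70000 − 0.50625)/(1 − 0.50625) = 0.3924

0.3924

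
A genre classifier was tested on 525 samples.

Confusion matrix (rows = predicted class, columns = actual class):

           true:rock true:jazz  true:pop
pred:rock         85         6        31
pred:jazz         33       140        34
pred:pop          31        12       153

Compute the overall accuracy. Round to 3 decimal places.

Accuracy = trace / total = (85+140+153=378) / 525 = 378/525 = 0.720

0.720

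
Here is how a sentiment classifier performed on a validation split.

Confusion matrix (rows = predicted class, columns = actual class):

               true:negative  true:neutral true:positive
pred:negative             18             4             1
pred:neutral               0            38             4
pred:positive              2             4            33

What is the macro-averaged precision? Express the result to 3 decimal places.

0.845

Per-class precision (TP/(TP+FP)):
  negative: TP=18, FP=4+1=5 → 18/23 = 0.7826
  neutral: TP=38, FP=0+4=4 → 38/42 = 0.9048
  positive: TP=33, FP=2+4=6 → 33/39 = 0.8462
Macro-precision = mean = (0.7826 + 0.9048 + 0.8462) / 3 = 0.845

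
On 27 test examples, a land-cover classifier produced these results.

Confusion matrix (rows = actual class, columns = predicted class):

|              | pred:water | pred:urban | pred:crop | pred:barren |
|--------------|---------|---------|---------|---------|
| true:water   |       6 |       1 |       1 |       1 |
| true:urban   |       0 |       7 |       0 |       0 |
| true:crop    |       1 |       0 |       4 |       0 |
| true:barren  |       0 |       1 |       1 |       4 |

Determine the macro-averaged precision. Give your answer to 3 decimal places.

0.775

Per-class precision (TP/(TP+FP)):
  water: TP=6, FP=0+1+0=1 → 6/7 = 0.8571
  urban: TP=7, FP=1+0+1=2 → 7/9 = 0.7778
  crop: TP=4, FP=1+0+1=2 → 4/6 = 0.6667
  barren: TP=4, FP=1+0+0=1 → 4/5 = 0.8000
Macro-precision = mean = (0.8571 + 0.7778 + 0.6667 + 0.8000) / 4 = 0.775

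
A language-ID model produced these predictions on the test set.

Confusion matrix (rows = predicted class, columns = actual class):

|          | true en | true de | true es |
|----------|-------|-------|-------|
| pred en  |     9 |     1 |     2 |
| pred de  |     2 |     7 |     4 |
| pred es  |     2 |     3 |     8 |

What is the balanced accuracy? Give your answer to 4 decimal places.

0.6334

Balanced accuracy = mean of per-class recall.
  en: recall = 9/13 = 0.69231
  de: recall = 7/11 = 0.63636
  es: recall = 8/14 = 0.57143
Mean = (0.69231 + 0.63636 + 0.57143) / 3 = 0.6334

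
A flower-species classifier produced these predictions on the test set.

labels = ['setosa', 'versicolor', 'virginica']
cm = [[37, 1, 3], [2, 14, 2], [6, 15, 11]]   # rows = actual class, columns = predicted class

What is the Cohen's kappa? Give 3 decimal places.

Observed agreement pₒ = trace/N = 62/91 = 0.6813
Expected agreement pₑ = Σ (rowᵢ·colᵢ)/N² = (41·45 + 18·30 + 32·16)/91² = 0.3498
κ = (pₒ − pₑ)/(1 − pₑ) = (0.6813 − 0.3498)/(1 − 0.3498) = 0.510

0.510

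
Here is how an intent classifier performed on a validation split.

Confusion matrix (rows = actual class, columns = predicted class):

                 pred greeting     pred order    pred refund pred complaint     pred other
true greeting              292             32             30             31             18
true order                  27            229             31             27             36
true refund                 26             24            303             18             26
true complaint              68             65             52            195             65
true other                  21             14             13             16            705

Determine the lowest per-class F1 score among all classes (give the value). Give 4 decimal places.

Per-class F1 score (2·TP/(2·TP+FP+FN)):
  greeting: TP=292, FP=27+26+68+21=142, FN=32+30+31+18=111 → 584/837 = 0.69773
  order: TP=229, FP=32+24+65+14=135, FN=27+31+27+36=121 → 458/714 = 0.64146
  refund: TP=303, FP=30+31+52+13=126, FN=26+24+18+26=94 → 606/826 = 0.73366
  complaint: TP=195, FP=31+27+18+16=92, FN=68+65+52+65=250 → 390/732 = 0.53279
  other: TP=705, FP=18+36+26+65=145, FN=21+14+13+16=64 → 1410/1619 = 0.87091
Lowest is class 'complaint' with F1 score = 0.5328.

0.5328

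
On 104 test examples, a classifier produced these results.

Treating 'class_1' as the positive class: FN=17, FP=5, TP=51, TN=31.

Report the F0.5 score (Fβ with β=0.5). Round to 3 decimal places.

Fβ = (1+β²)·TP / ((1+β²)·TP + β²·FN + FP), with β²=1/4
= 1.25·51 / (1.25·51 + 0.25·17 + 5) = 0.873

0.873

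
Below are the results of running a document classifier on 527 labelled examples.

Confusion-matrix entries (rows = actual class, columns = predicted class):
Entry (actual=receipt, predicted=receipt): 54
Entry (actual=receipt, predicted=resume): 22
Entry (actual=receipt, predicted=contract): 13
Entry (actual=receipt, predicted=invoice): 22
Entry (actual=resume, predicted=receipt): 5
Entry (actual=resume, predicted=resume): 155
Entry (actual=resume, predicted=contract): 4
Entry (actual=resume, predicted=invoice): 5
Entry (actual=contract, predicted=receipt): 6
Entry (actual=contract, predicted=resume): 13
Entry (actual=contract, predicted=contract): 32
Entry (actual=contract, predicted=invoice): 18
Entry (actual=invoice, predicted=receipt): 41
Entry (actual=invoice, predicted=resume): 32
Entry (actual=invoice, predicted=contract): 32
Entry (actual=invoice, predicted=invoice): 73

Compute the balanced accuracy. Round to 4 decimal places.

0.5694

Balanced accuracy = mean of per-class recall.
  receipt: recall = 54/111 = 0.48649
  resume: recall = 155/169 = 0.91716
  contract: recall = 32/69 = 0.46377
  invoice: recall = 73/178 = 0.41011
Mean = (0.48649 + 0.91716 + 0.46377 + 0.41011) / 4 = 0.5694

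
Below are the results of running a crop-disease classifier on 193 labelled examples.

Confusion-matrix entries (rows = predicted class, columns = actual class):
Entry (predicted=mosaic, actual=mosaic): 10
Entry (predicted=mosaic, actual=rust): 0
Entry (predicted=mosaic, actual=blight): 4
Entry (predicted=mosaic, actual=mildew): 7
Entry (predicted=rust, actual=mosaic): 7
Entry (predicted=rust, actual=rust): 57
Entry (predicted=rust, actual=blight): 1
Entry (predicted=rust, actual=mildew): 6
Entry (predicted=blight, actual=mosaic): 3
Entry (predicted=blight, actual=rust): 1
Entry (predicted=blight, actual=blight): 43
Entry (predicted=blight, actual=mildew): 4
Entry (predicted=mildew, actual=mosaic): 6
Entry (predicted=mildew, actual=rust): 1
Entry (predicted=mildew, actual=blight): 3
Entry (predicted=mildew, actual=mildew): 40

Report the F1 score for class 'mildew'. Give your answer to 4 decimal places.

F1 score = 2·TP/(2·TP+FP+FN).
mildew: TP=40, FP=6+1+3=10, FN=7+6+4=17 → 80/107 = 0.74766

0.7477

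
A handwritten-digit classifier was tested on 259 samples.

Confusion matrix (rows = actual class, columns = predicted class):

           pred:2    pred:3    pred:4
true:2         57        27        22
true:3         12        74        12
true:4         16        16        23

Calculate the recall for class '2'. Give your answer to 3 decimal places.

0.538

Take TP from the diagonal, FP from the rest of the '2' prediction marginal, FN from the rest of the '2' actual marginal.
recall = TP/(TP+FN).
2: TP=57, FN=27+22=49 → 57/106 = 0.5377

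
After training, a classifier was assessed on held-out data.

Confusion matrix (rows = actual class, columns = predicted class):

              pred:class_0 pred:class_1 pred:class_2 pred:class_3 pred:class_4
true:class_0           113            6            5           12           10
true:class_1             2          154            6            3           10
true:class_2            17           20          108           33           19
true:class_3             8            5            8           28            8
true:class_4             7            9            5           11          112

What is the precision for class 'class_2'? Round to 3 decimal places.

precision = TP/(TP+FP).
class_2: TP=108, FP=5+6+8+5=24 → 108/132 = 0.8182

0.818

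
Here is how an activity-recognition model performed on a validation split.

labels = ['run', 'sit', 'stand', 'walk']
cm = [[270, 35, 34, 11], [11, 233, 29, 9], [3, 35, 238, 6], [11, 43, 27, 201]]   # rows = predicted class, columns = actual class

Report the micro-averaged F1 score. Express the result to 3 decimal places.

Micro-averaging pools counts across classes: ΣTP=942, ΣFP=254, ΣFN=254.
Micro-F1 score = 2·TP/(2·TP+FP+FN) on pooled counts = 0.788 (equals overall accuracy in single-label multiclass).

0.788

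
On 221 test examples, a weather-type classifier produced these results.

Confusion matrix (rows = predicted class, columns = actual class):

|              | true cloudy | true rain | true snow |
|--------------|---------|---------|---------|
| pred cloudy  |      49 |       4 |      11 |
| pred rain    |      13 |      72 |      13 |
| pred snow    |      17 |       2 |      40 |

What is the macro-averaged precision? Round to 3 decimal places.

Per-class precision (TP/(TP+FP)):
  cloudy: TP=49, FP=4+11=15 → 49/64 = 0.7656
  rain: TP=72, FP=13+13=26 → 72/98 = 0.7347
  snow: TP=40, FP=17+2=19 → 40/59 = 0.6780
Macro-precision = mean = (0.7656 + 0.7347 + 0.6780) / 3 = 0.726

0.726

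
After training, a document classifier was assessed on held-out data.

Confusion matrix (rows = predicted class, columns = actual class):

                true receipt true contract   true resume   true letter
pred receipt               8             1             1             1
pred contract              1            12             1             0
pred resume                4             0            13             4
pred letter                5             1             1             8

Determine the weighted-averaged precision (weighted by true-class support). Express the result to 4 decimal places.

0.6874

Per-class precision (TP/(TP+FP)):
  receipt: TP=8, FP=1+1+1=3 → 8/11 = 0.72727
  contract: TP=12, FP=1+1+0=2 → 12/14 = 0.85714
  resume: TP=13, FP=4+0+4=8 → 13/21 = 0.61905
  letter: TP=8, FP=5+1+1=7 → 8/15 = 0.53333
Weighted-precision = Σ (supportᵢ/N)·precisionᵢ with N=61: (18/61)·0.72727 + (14/61)·0.85714 + (16/61)·0.61905 + (13/61)·0.53333 = 0.6874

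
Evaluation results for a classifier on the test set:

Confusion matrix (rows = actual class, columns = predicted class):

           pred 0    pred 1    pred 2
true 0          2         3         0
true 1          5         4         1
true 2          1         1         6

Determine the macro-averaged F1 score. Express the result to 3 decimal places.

Per-class F1 score (2·TP/(2·TP+FP+FN)):
  0: TP=2, FP=5+1=6, FN=3+0=3 → 4/13 = 0.3077
  1: TP=4, FP=3+1=4, FN=5+1=6 → 8/18 = 0.4444
  2: TP=6, FP=0+1=1, FN=1+1=2 → 12/15 = 0.8000
Macro-F1 score = mean = (0.3077 + 0.4444 + 0.8000) / 3 = 0.517

0.517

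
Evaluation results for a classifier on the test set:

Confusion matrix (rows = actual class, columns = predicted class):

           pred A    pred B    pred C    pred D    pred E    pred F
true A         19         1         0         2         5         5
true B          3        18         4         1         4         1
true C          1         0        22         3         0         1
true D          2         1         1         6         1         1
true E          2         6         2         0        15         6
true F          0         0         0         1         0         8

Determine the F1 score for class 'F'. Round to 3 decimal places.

0.516

F1 score = 2·TP/(2·TP+FP+FN).
F: TP=8, FP=5+1+1+1+6=14, FN=0+0+0+1+0=1 → 16/31 = 0.5161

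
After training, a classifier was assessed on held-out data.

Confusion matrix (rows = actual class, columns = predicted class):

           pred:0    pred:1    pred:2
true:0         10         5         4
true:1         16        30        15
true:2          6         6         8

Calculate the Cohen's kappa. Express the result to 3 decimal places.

0.181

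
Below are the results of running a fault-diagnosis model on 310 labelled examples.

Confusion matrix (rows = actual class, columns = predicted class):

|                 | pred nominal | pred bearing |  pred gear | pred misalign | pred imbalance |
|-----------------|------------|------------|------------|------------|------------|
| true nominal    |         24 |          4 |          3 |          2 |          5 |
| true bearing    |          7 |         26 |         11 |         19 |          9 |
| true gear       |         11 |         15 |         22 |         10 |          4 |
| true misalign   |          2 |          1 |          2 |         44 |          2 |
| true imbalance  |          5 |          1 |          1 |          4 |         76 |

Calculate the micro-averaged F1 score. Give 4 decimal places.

Micro-averaging pools counts across classes: ΣTP=192, ΣFP=118, ΣFN=118.
Micro-F1 score = 2·TP/(2·TP+FP+FN) on pooled counts = 0.6194 (equals overall accuracy in single-label multiclass).

0.6194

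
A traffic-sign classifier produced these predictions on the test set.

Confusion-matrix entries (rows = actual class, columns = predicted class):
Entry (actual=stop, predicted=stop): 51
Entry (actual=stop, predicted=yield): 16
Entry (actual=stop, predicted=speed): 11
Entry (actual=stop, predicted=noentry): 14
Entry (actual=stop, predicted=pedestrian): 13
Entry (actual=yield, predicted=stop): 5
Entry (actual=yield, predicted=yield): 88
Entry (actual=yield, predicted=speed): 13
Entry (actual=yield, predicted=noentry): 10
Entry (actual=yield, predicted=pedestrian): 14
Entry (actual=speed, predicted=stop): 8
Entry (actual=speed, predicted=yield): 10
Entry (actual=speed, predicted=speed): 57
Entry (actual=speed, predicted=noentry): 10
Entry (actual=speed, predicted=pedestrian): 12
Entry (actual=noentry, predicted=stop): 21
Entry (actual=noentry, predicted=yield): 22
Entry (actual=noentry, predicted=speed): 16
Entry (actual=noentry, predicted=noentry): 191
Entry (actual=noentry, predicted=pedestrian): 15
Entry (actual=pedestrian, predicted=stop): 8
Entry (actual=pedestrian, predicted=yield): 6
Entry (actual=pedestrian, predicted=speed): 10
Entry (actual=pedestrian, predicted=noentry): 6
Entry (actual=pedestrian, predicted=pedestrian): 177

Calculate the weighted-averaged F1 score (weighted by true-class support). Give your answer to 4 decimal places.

Per-class F1 score (2·TP/(2·TP+FP+FN)):
  stop: TP=51, FP=5+8+21+8=42, FN=16+11+14+13=54 → 102/198 = 0.51515
  yield: TP=88, FP=16+10+22+6=54, FN=5+13+10+14=42 → 176/272 = 0.64706
  speed: TP=57, FP=11+13+16+10=50, FN=8+10+10+12=40 → 114/204 = 0.55882
  noentry: TP=191, FP=14+10+10+6=40, FN=21+22+16+15=74 → 382/496 = 0.77016
  pedestrian: TP=177, FP=13+14+12+15=54, FN=8+6+10+6=30 → 354/438 = 0.80822
Weighted-F1 score = Σ (supportᵢ/N)·F1 scoreᵢ with N=804: (105/804)·0.51515 + (130/804)·0.64706 + (97/804)·0.55882 + (265/804)·0.77016 + (207/804)·0.80822 = 0.7013

0.7013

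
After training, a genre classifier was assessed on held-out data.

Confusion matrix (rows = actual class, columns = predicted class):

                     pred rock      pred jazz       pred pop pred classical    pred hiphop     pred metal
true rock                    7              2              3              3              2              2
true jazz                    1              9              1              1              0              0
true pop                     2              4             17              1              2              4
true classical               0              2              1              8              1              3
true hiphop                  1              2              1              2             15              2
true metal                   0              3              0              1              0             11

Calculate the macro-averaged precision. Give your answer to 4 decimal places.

0.5891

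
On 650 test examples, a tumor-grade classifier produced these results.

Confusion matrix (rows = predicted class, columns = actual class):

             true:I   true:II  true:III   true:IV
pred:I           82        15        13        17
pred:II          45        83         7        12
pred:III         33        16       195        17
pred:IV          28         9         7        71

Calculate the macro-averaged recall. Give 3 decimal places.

Per-class recall (TP/(TP+FN)):
  I: TP=82, FN=45+33+28=106 → 82/188 = 0.4362
  II: TP=83, FN=15+16+9=40 → 83/123 = 0.6748
  III: TP=195, FN=13+7+7=27 → 195/222 = 0.8784
  IV: TP=71, FN=17+12+17=46 → 71/117 = 0.6068
Macro-recall = mean = (0.4362 + 0.6748 + 0.8784 + 0.6068) / 4 = 0.649

0.649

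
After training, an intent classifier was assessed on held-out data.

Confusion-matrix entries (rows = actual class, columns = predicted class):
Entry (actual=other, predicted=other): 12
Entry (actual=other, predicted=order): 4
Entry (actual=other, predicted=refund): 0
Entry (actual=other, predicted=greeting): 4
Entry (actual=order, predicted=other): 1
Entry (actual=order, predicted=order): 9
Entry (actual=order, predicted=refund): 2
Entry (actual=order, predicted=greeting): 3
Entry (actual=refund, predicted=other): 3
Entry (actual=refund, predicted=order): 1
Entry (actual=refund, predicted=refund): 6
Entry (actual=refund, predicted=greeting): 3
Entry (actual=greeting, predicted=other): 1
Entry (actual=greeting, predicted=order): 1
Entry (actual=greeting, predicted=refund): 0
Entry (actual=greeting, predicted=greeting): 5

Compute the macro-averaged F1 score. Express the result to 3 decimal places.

0.569

Per-class F1 score (2·TP/(2·TP+FP+FN)):
  other: TP=12, FP=1+3+1=5, FN=4+0+4=8 → 24/37 = 0.6486
  order: TP=9, FP=4+1+1=6, FN=1+2+3=6 → 18/30 = 0.6000
  refund: TP=6, FP=0+2+0=2, FN=3+1+3=7 → 12/21 = 0.5714
  greeting: TP=5, FP=4+3+3=10, FN=1+1+0=2 → 10/22 = 0.4545
Macro-F1 score = mean = (0.6486 + 0.6000 + 0.5714 + 0.4545) / 4 = 0.569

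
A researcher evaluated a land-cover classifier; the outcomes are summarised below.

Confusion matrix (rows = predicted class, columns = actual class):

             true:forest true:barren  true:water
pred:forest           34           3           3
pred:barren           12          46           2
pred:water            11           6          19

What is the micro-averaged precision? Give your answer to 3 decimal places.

Micro-averaging pools counts across classes: ΣTP=99, ΣFP=37, ΣFN=37.
Micro-precision = TP/(TP+FP) on pooled counts = 0.728 (equals overall accuracy in single-label multiclass).

0.728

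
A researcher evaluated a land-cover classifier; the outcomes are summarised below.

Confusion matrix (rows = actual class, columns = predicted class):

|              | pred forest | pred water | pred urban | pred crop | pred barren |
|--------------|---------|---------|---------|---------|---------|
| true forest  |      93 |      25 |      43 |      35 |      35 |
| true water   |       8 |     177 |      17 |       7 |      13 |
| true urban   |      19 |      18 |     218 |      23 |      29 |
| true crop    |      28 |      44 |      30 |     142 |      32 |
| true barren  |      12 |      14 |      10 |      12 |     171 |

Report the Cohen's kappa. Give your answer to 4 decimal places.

Observed agreement pₒ = trace/N = 801/1255 = 0.63825
Expected agreement pₑ = Σ (rowᵢ·colᵢ)/N² = (231·160 + 222·278 + 307·318 + 276·219 + 219·280)/1255² = 0.20194
κ = (pₒ − pₑ)/(1 − pₑ) = (0.63825 − 0.20194)/(1 − 0.20194) = 0.5467

0.5467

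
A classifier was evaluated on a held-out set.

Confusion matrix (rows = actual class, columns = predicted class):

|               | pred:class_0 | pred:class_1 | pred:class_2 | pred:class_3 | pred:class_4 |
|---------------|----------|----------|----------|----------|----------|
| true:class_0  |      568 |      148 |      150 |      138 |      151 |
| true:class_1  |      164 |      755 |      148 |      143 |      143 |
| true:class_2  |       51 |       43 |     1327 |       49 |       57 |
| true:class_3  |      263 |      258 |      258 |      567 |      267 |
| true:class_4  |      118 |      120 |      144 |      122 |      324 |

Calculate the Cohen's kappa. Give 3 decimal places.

0.429

Observed agreement pₒ = trace/N = 3541/6476 = 0.5468
Expected agreement pₑ = Σ (rowᵢ·colᵢ)/N² = (1155·1164 + 1353·1324 + 1527·2027 + 1613·1019 + 828·942)/6476² = 0.2064
κ = (pₒ − pₑ)/(1 − pₑ) = (0.5468 − 0.2064)/(1 − 0.2064) = 0.429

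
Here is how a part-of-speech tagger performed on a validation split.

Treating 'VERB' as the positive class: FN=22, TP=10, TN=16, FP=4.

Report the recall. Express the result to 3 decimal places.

0.313

Recall = TP/(TP+FN) = 10/(10+22) = 10/32 = 0.313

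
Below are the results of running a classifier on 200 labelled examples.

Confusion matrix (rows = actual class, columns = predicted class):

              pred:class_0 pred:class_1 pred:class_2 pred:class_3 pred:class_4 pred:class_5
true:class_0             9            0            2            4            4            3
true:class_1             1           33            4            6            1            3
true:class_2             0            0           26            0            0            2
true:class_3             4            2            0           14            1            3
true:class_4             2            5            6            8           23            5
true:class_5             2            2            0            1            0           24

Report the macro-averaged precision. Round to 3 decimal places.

0.631

Per-class precision (TP/(TP+FP)):
  class_0: TP=9, FP=1+0+4+2+2=9 → 9/18 = 0.5000
  class_1: TP=33, FP=0+0+2+5+2=9 → 33/42 = 0.7857
  class_2: TP=26, FP=2+4+0+6+0=12 → 26/38 = 0.6842
  class_3: TP=14, FP=4+6+0+8+1=19 → 14/33 = 0.4242
  class_4: TP=23, FP=4+1+0+1+0=6 → 23/29 = 0.7931
  class_5: TP=24, FP=3+3+2+3+5=16 → 24/40 = 0.6000
Macro-precision = mean = (0.5000 + 0.7857 + 0.6842 + 0.4242 + 0.7931 + 0.6000) / 6 = 0.631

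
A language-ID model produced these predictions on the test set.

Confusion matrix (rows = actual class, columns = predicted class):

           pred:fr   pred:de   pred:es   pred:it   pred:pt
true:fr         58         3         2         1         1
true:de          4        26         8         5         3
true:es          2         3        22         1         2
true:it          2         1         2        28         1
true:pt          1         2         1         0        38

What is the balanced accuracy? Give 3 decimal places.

Balanced accuracy = mean of per-class recall.
  fr: recall = 58/65 = 0.8923
  de: recall = 26/46 = 0.5652
  es: recall = 22/30 = 0.7333
  it: recall = 28/34 = 0.8235
  pt: recall = 38/42 = 0.9048
Mean = (0.8923 + 0.5652 + 0.7333 + 0.8235 + 0.9048) / 5 = 0.784

0.784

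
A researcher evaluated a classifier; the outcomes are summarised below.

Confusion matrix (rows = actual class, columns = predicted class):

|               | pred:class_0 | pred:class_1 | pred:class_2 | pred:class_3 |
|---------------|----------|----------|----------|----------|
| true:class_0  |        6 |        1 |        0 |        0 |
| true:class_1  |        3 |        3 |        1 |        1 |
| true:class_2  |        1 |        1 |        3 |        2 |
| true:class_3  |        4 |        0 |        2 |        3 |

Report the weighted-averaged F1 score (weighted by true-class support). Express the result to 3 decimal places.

Per-class F1 score (2·TP/(2·TP+FP+FN)):
  class_0: TP=6, FP=3+1+4=8, FN=1+0+0=1 → 12/21 = 0.5714
  class_1: TP=3, FP=1+1+0=2, FN=3+1+1=5 → 6/13 = 0.4615
  class_2: TP=3, FP=0+1+2=3, FN=1+1+2=4 → 6/13 = 0.4615
  class_3: TP=3, FP=0+1+2=3, FN=4+0+2=6 → 6/15 = 0.4000
Weighted-F1 score = Σ (supportᵢ/N)·F1 scoreᵢ with N=31: (7/31)·0.5714 + (8/31)·0.4615 + (7/31)·0.4615 + (9/31)·0.4000 = 0.468

0.468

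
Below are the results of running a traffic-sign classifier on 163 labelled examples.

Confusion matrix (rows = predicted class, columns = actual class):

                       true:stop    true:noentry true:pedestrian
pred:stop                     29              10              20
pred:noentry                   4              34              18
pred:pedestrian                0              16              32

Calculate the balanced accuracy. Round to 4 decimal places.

0.6342

Balanced accuracy = mean of per-class recall.
  stop: recall = 29/33 = 0.87879
  noentry: recall = 34/60 = 0.56667
  pedestrian: recall = 32/70 = 0.45714
Mean = (0.87879 + 0.56667 + 0.45714) / 3 = 0.6342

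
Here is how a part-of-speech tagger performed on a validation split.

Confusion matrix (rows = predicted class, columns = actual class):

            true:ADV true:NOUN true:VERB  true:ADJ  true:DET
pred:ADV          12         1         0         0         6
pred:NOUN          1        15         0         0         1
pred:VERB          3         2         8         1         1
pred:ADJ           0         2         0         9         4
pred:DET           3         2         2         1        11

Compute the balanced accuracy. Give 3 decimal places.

0.682

Balanced accuracy = mean of per-class recall.
  ADV: recall = 12/19 = 0.6316
  NOUN: recall = 15/22 = 0.6818
  VERB: recall = 8/10 = 0.8000
  ADJ: recall = 9/11 = 0.8182
  DET: recall = 11/23 = 0.4783
Mean = (0.6316 + 0.6818 + 0.8000 + 0.8182 + 0.4783) / 5 = 0.682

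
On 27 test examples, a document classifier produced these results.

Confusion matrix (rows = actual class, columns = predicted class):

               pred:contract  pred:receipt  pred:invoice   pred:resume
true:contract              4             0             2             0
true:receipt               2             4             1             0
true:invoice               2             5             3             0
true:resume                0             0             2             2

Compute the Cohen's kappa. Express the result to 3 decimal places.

Observed agreement pₒ = trace/N = 13/27 = 0.4815
Expected agreement pₑ = Σ (rowᵢ·colᵢ)/N² = (6·8 + 7·9 + 10·8 + 4·2)/27² = 0.2730
κ = (pₒ − pₑ)/(1 − pₑ) = (0.4815 − 0.2730)/(1 − 0.2730) = 0.287

0.287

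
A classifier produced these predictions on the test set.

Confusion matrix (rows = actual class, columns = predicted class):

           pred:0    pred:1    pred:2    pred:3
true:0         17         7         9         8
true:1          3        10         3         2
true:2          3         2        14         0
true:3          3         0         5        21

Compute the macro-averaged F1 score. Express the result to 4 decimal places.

Per-class F1 score (2·TP/(2·TP+FP+FN)):
  0: TP=17, FP=3+3+3=9, FN=7+9+8=24 → 34/67 = 0.50746
  1: TP=10, FP=7+2+0=9, FN=3+3+2=8 → 20/37 = 0.54054
  2: TP=14, FP=9+3+5=17, FN=3+2+0=5 → 28/50 = 0.56000
  3: TP=21, FP=8+2+0=10, FN=3+0+5=8 → 42/60 = 0.70000
Macro-F1 score = mean = (0.50746 + 0.54054 + 0.56000 + 0.70000) / 4 = 0.5770

0.5770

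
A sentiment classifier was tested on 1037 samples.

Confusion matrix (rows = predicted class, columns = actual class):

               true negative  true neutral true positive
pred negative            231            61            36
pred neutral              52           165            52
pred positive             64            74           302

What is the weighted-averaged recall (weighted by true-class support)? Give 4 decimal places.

0.6731

Per-class recall (TP/(TP+FN)):
  negative: TP=231, FN=52+64=116 → 231/347 = 0.66571
  neutral: TP=165, FN=61+74=135 → 165/300 = 0.55000
  positive: TP=302, FN=36+52=88 → 302/390 = 0.77436
Weighted-recall = Σ (supportᵢ/N)·recallᵢ with N=1037: (347/1037)·0.66571 + (300/1037)·0.55000 + (390/1037)·0.77436 = 0.6731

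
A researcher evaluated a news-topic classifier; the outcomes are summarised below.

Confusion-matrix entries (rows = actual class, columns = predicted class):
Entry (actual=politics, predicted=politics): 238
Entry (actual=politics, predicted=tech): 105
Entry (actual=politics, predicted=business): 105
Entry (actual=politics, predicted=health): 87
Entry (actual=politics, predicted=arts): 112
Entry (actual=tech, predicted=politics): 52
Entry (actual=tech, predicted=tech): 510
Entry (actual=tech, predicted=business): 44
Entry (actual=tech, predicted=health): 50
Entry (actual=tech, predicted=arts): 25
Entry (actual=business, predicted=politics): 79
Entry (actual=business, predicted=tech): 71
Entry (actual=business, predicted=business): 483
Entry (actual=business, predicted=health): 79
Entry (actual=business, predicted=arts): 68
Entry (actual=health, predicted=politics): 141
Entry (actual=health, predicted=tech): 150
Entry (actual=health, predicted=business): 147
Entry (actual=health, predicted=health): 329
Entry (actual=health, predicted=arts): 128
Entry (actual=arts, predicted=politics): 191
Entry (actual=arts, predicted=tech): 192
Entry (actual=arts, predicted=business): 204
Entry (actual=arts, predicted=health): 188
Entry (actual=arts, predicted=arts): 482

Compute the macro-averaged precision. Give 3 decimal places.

Per-class precision (TP/(TP+FP)):
  politics: TP=238, FP=52+79+141+191=463 → 238/701 = 0.3395
  tech: TP=510, FP=105+71+150+192=518 → 510/1028 = 0.4961
  business: TP=483, FP=105+44+147+204=500 → 483/983 = 0.4914
  health: TP=329, FP=87+50+79+188=404 → 329/733 = 0.4488
  arts: TP=482, FP=112+25+68+128=333 → 482/815 = 0.5914
Macro-precision = mean = (0.3395 + 0.4961 + 0.4914 + 0.4488 + 0.5914) / 5 = 0.473

0.473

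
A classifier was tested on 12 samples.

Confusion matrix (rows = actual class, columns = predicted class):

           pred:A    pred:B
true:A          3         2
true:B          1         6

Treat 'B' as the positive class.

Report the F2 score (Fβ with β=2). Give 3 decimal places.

Fβ = (1+β²)·TP / ((1+β²)·TP + β²·FN + FP), with β²=4
= 5·6 / (5·6 + 4·1 + 2) = 0.833

0.833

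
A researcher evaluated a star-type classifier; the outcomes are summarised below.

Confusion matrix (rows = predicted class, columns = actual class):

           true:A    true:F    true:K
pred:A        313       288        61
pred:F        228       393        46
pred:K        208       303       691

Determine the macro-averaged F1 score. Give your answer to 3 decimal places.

0.537

Per-class F1 score (2·TP/(2·TP+FP+FN)):
  A: TP=313, FP=288+61=349, FN=228+208=436 → 626/1411 = 0.4437
  F: TP=393, FP=228+46=274, FN=288+303=591 → 786/1651 = 0.4761
  K: TP=691, FP=208+303=511, FN=61+46=107 → 1382/2000 = 0.6910
Macro-F1 score = mean = (0.4437 + 0.4761 + 0.6910) / 3 = 0.537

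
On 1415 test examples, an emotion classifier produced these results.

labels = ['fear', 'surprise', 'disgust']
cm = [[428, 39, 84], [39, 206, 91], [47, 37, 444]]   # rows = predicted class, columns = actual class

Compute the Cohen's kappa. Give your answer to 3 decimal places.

0.632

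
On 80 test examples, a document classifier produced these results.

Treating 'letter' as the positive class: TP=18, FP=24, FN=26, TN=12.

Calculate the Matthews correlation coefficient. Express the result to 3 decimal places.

-0.257

MCC = (TP·TN − FP·FN) / √((TP+FP)(TP+FN)(TN+FP)(TN+FN))
Numerator = 18·12 − 24·26 = -408
Denominator = √(42·44·36·38) = √2528064 = 1589.9887
MCC = -408 / 1589.9887 = -0.257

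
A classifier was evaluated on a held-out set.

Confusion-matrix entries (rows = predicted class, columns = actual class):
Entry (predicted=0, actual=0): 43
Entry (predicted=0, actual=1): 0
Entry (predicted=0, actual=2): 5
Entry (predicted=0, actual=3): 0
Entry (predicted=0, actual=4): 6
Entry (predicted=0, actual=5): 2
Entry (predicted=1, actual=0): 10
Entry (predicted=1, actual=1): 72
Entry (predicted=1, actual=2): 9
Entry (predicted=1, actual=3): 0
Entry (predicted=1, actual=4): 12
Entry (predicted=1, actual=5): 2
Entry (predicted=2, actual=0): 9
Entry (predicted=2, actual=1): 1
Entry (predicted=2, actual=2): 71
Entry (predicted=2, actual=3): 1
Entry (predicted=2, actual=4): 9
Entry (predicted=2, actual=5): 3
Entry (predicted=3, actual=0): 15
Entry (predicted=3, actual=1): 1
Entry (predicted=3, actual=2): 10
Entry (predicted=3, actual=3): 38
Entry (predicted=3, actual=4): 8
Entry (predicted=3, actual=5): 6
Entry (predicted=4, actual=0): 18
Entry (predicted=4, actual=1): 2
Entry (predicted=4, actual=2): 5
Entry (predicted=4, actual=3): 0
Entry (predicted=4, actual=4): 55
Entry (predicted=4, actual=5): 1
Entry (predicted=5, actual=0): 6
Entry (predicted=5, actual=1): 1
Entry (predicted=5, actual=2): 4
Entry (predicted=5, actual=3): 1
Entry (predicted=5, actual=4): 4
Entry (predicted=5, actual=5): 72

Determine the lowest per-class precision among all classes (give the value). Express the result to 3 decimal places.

0.487

Per-class precision (TP/(TP+FP)):
  0: TP=43, FP=0+5+0+6+2=13 → 43/56 = 0.7679
  1: TP=72, FP=10+9+0+12+2=33 → 72/105 = 0.6857
  2: TP=71, FP=9+1+1+9+3=23 → 71/94 = 0.7553
  3: TP=38, FP=15+1+10+8+6=40 → 38/78 = 0.4872
  4: TP=55, FP=18+2+5+0+1=26 → 55/81 = 0.6790
  5: TP=72, FP=6+1+4+1+4=16 → 72/88 = 0.8182
Lowest is class '3' with precision = 0.487.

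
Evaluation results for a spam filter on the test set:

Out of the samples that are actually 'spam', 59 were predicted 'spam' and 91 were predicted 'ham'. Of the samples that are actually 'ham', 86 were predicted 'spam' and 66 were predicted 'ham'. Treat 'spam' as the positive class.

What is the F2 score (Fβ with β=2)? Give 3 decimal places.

Fβ = (1+β²)·TP / ((1+β²)·TP + β²·FN + FP), with β²=4
= 5·59 / (5·59 + 4·91 + 86) = 0.396

0.396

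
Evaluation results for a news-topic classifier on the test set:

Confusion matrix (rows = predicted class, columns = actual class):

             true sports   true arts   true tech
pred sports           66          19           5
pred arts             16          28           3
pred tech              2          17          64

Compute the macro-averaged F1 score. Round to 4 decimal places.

Per-class F1 score (2·TP/(2·TP+FP+FN)):
  sports: TP=66, FP=19+5=24, FN=16+2=18 → 132/174 = 0.75862
  arts: TP=28, FP=16+3=19, FN=19+17=36 → 56/111 = 0.50450
  tech: TP=64, FP=2+17=19, FN=5+3=8 → 128/155 = 0.82581
Macro-F1 score = mean = (0.75862 + 0.50450 + 0.82581) / 3 = 0.6963

0.6963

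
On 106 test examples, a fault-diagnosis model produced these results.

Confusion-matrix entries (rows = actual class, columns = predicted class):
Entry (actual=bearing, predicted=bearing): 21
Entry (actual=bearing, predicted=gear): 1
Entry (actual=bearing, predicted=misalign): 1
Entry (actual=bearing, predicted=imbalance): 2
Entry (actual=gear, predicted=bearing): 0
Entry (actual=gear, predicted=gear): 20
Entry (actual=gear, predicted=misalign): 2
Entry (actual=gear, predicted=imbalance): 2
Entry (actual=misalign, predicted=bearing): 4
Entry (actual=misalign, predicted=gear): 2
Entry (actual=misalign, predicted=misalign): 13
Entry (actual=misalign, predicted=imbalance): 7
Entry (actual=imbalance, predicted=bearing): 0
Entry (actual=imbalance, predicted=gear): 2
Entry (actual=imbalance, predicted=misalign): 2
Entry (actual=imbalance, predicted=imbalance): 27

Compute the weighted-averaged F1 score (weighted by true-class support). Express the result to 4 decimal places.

0.7568

Per-class F1 score (2·TP/(2·TP+FP+FN)):
  bearing: TP=21, FP=0+4+0=4, FN=1+1+2=4 → 42/50 = 0.84000
  gear: TP=20, FP=1+2+2=5, FN=0+2+2=4 → 40/49 = 0.81633
  misalign: TP=13, FP=1+2+2=5, FN=4+2+7=13 → 26/44 = 0.59091
  imbalance: TP=27, FP=2+2+7=11, FN=0+2+2=4 → 54/69 = 0.78261
Weighted-F1 score = Σ (supportᵢ/N)·F1 scoreᵢ with N=106: (25/106)·0.84000 + (24/106)·0.81633 + (26/106)·0.59091 + (31/106)·0.78261 = 0.7568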